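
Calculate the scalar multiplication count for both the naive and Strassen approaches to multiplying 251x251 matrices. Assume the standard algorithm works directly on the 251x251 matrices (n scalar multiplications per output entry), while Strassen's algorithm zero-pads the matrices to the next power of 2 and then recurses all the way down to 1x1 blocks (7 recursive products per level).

Matrix multiplication for 251x251 matrices:

Strassen's algorithm requires power-of-2 dimensions. Pad 251x251 to 256x256 (next power of 2).

Standard algorithm: 251^3 = 15813251 multiplications
Strassen's algorithm: 7^(log2(256)) = 7^8 = 5764801 multiplications
Savings: 15813251 - 5764801 = 10048450 multiplications

Standard: 15813251 multiplications (251^3). Strassen: 5764801 multiplications (7^8, after padding to 256x256). Strassen reduces 8 recursive multiplications to 7 at each level.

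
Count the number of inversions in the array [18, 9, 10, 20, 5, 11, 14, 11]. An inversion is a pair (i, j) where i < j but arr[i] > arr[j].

Finding inversions in [18, 9, 10, 20, 5, 11, 14, 11]:

(0, 1): arr[0]=18 > arr[1]=9
(0, 2): arr[0]=18 > arr[2]=10
(0, 4): arr[0]=18 > arr[4]=5
(0, 5): arr[0]=18 > arr[5]=11
(0, 6): arr[0]=18 > arr[6]=14
(0, 7): arr[0]=18 > arr[7]=11
(1, 4): arr[1]=9 > arr[4]=5
(2, 4): arr[2]=10 > arr[4]=5
(3, 4): arr[3]=20 > arr[4]=5
(3, 5): arr[3]=20 > arr[5]=11
(3, 6): arr[3]=20 > arr[6]=14
(3, 7): arr[3]=20 > arr[7]=11
(6, 7): arr[6]=14 > arr[7]=11

Total inversions: 13

The array has 13 inversion(s): (0,1), (0,2), (0,4), (0,5), (0,6), (0,7), (1,4), (2,4), (3,4), (3,5), (3,6), (3,7), (6,7). Each pair (i,j) satisfies i < j and arr[i] > arr[j].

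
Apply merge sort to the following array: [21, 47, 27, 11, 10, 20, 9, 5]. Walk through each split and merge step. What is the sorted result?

Merge sort trace:

Split: [21, 47, 27, 11, 10, 20, 9, 5] -> [21, 47, 27, 11] and [10, 20, 9, 5]
  Split: [21, 47, 27, 11] -> [21, 47] and [27, 11]
    Split: [21, 47] -> [21] and [47]
    Merge: [21] + [47] -> [21, 47]
    Split: [27, 11] -> [27] and [11]
    Merge: [27] + [11] -> [11, 27]
  Merge: [21, 47] + [11, 27] -> [11, 21, 27, 47]
  Split: [10, 20, 9, 5] -> [10, 20] and [9, 5]
    Split: [10, 20] -> [10] and [20]
    Merge: [10] + [20] -> [10, 20]
    Split: [9, 5] -> [9] and [5]
    Merge: [9] + [5] -> [5, 9]
  Merge: [10, 20] + [5, 9] -> [5, 9, 10, 20]
Merge: [11, 21, 27, 47] + [5, 9, 10, 20] -> [5, 9, 10, 11, 20, 21, 27, 47]

Final sorted array: [5, 9, 10, 11, 20, 21, 27, 47]

The merge sort proceeds by recursively splitting the array and merging sorted halves.
After all merges, the sorted array is [5, 9, 10, 11, 20, 21, 27, 47].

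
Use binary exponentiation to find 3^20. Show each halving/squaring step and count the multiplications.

Computing 3^20 by squaring (build up from 3^1; each line after the first costs one multiplication):

3^1 = 3
3^2 = (3^1)^2 = 3^2 = 9
3^4 = (3^2)^2 = 9^2 = 81
3^5 = 3 * 3^4 = 3 * 81 = 243
3^10 = (3^5)^2 = 243^2 = 59049
3^20 = (3^10)^2 = 59049^2 = 3486784401

Result: 3486784401
Multiplications needed: 5 (5 lines after 3^1)

3^20 = 3486784401. Using exponentiation by squaring, this requires 5 multiplications. The key idea: if the exponent is even, square the half-power; if odd, multiply by the base once.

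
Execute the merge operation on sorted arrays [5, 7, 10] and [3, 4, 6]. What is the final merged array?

Merging process:

Compare 5 vs 3: take 3 from right. Merged: [3]
Compare 5 vs 4: take 4 from right. Merged: [3, 4]
Compare 5 vs 6: take 5 from left. Merged: [3, 4, 5]
Compare 7 vs 6: take 6 from right. Merged: [3, 4, 5, 6]
Append remaining from left: [7, 10]. Merged: [3, 4, 5, 6, 7, 10]

Final merged array: [3, 4, 5, 6, 7, 10]
Total comparisons: 4

The merged array is [3, 4, 5, 6, 7, 10], requiring 4 comparisons. The merge step runs in O(n) time where n is the total number of elements.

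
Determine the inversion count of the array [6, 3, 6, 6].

Finding inversions in [6, 3, 6, 6]:

(0, 1): arr[0]=6 > arr[1]=3

Total inversions: 1

The array has 1 inversion(s): (0,1). Each pair (i,j) satisfies i < j and arr[i] > arr[j].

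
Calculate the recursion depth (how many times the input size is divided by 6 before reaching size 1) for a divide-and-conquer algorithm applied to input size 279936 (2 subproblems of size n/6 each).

For divide and conquer with division factor 6:

Problem sizes at each level:
Level 0: 279936
Level 1: 46656
Level 2: 7776
Level 3: 1296
Level 4: 216
Level 5: 36
Level 6: 6
Level 7: 1

The root is level 0 and the size-1 base case is level 7 (the tree spans levels 0 through 7, i.e. 8 levels counting the root), so the depth is the number of divisions: log_6(279936) = 7

The recursion tree depth is log_6(279936) = 7. At each level, the problem size is divided by 6, so it takes 7 divisions to reduce to a base case of size 1. The algorithm makes 2 recursive calls at each level.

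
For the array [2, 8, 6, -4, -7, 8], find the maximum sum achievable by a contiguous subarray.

Using Kadane's algorithm on [2, 8, 6, -4, -7, 8]:

Scanning through the array:
Position 1 (value 8): max_ending_here = 10, max_so_far = 10
Position 2 (value 6): max_ending_here = 16, max_so_far = 16
Position 3 (value -4): max_ending_here = 12, max_so_far = 16
Position 4 (value -7): max_ending_here = 5, max_so_far = 16
Position 5 (value 8): max_ending_here = 13, max_so_far = 16

Maximum subarray: [2, 8, 6]
Maximum sum: 16

The maximum subarray is [2, 8, 6] with sum 16. This subarray runs from index 0 to index 2.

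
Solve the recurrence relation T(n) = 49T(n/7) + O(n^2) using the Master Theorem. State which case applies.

Master Theorem for T(n) = 49T(n/7) + O(n^2):

a = 49, b = 7, c = 2
log_b(a) = log_7(49) = 2.0000

Case 2: c = 2 = log_7(49) = 2.0000
T(n) = O(n^2 log n) = O(n^2 log n)

For T(n) = 49T(n/7) + O(n^2): log_7(49) = 2.0000. This is Case 2 of the Master Theorem (c = log_b(a), equal work at all levels), giving O(n^2 log n).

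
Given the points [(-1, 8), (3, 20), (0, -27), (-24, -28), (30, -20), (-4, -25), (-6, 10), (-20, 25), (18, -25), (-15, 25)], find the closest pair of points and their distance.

Computing all pairwise distances among 10 points:

d((-1, 8), (3, 20)) = 12.6491
d((-1, 8), (0, -27)) = 35.0143
d((-1, 8), (-24, -28)) = 42.72
d((-1, 8), (30, -20)) = 41.7732
d((-1, 8), (-4, -25)) = 33.1361
d((-1, 8), (-6, 10)) = 5.3852
d((-1, 8), (-20, 25)) = 25.4951
d((-1, 8), (18, -25)) = 38.0789
d((-1, 8), (-15, 25)) = 22.0227
d((3, 20), (0, -27)) = 47.0956
d((3, 20), (-24, -28)) = 55.0727
d((3, 20), (30, -20)) = 48.2597
d((3, 20), (-4, -25)) = 45.5412
d((3, 20), (-6, 10)) = 13.4536
d((3, 20), (-20, 25)) = 23.5372
d((3, 20), (18, -25)) = 47.4342
d((3, 20), (-15, 25)) = 18.6815
d((0, -27), (-24, -28)) = 24.0208
d((0, -27), (30, -20)) = 30.8058
d((0, -27), (-4, -25)) = 4.4721 <-- minimum
d((0, -27), (-6, 10)) = 37.4833
d((0, -27), (-20, 25)) = 55.7136
d((0, -27), (18, -25)) = 18.1108
d((0, -27), (-15, 25)) = 54.1202
d((-24, -28), (30, -20)) = 54.5894
d((-24, -28), (-4, -25)) = 20.2237
d((-24, -28), (-6, 10)) = 42.0476
d((-24, -28), (-20, 25)) = 53.1507
d((-24, -28), (18, -25)) = 42.107
d((-24, -28), (-15, 25)) = 53.7587
d((30, -20), (-4, -25)) = 34.3657
d((30, -20), (-6, 10)) = 46.8615
d((30, -20), (-20, 25)) = 67.2681
d((30, -20), (18, -25)) = 13.0
d((30, -20), (-15, 25)) = 63.6396
d((-4, -25), (-6, 10)) = 35.0571
d((-4, -25), (-20, 25)) = 52.4976
d((-4, -25), (18, -25)) = 22.0
d((-4, -25), (-15, 25)) = 51.1957
d((-6, 10), (-20, 25)) = 20.5183
d((-6, 10), (18, -25)) = 42.4382
d((-6, 10), (-15, 25)) = 17.4929
d((-20, 25), (18, -25)) = 62.8013
d((-20, 25), (-15, 25)) = 5.0
d((18, -25), (-15, 25)) = 59.9083

Closest pair: (0, -27) and (-4, -25) with distance 4.4721

The closest pair is (0, -27) and (-4, -25) with Euclidean distance 4.4721. For 10 points, brute-force pairwise comparison is shown above. For large n, the divide-and-conquer algorithm (sort by x, recurse on halves, check the dividing strip) achieves O(n log n).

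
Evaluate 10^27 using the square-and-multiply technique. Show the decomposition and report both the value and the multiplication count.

Computing 10^27 by squaring (build up from 10^1; each line after the first costs one multiplication):

10^1 = 10
10^2 = (10^1)^2 = 10^2 = 100
10^3 = 10 * 10^2 = 10 * 100 = 1000
10^6 = (10^3)^2 = 1000^2 = 1000000
10^12 = (10^6)^2 = 1000000^2 = 1000000000000
10^13 = 10 * 10^12 = 10 * 1000000000000 = 10000000000000
10^26 = (10^13)^2 = 10000000000000^2 = 100000000000000000000000000
10^27 = 10 * 10^26 = 10 * 100000000000000000000000000 = 1000000000000000000000000000

Result: 1000000000000000000000000000
Multiplications needed: 7 (7 lines after 10^1)

10^27 = 1000000000000000000000000000. Using exponentiation by squaring, this requires 7 multiplications. The key idea: if the exponent is even, square the half-power; if odd, multiply by the base once.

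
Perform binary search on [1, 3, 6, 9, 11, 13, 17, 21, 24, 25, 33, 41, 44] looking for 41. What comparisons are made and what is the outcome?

Binary search for 41 in [1, 3, 6, 9, 11, 13, 17, 21, 24, 25, 33, 41, 44]:

lo=0, hi=12, mid=6, arr[mid]=17 -> 17 < 41, search right half
lo=7, hi=12, mid=9, arr[mid]=25 -> 25 < 41, search right half
lo=10, hi=12, mid=11, arr[mid]=41 -> Found target at index 11!

Binary search finds 41 at index 11 after 3 comparisons. The search repeatedly halves the search space by comparing with the middle element.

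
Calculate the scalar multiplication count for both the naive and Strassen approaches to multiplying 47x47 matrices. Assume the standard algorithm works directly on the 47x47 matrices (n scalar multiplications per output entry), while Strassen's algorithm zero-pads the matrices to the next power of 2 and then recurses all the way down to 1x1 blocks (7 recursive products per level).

Matrix multiplication for 47x47 matrices:

Strassen's algorithm requires power-of-2 dimensions. Pad 47x47 to 64x64 (next power of 2).

Standard algorithm: 47^3 = 103823 multiplications
Strassen's algorithm: 7^(log2(64)) = 7^6 = 117649 multiplications
Difference: 103823 - 117649 = -13826 (Strassen uses MORE here due to padding overhead — for small or just-over-power-of-2 n, padding can outweigh the per-level savings)

Standard: 103823 multiplications (47^3). Strassen: 117649 multiplications (7^6, after padding to 64x64). Strassen reduces 8 recursive multiplications to 7 at each level.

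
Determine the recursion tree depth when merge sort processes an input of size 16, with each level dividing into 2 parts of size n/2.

For divide and conquer with division factor 2:

Problem sizes at each level:
Level 0: 16
Level 1: 8
Level 2: 4
Level 3: 2
Level 4: 1

The root is level 0 and the size-1 base case is level 4 (the tree spans levels 0 through 4, i.e. 5 levels counting the root), so the depth is the number of divisions: log_2(16) = 4

The recursion tree depth is log_2(16) = 4. At each level, the problem size is divided by 2, so it takes 4 divisions to reduce to a base case of size 1. The algorithm makes 2 recursive calls at each level.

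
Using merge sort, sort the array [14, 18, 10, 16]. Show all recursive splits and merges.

Merge sort trace:

Split: [14, 18, 10, 16] -> [14, 18] and [10, 16]
  Split: [14, 18] -> [14] and [18]
  Merge: [14] + [18] -> [14, 18]
  Split: [10, 16] -> [10] and [16]
  Merge: [10] + [16] -> [10, 16]
Merge: [14, 18] + [10, 16] -> [10, 14, 16, 18]

Final sorted array: [10, 14, 16, 18]

The merge sort proceeds by recursively splitting the array and merging sorted halves.
After all merges, the sorted array is [10, 14, 16, 18].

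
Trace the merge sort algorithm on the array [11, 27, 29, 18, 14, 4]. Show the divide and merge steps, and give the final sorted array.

Merge sort trace:

Split: [11, 27, 29, 18, 14, 4] -> [11, 27, 29] and [18, 14, 4]
  Split: [11, 27, 29] -> [11] and [27, 29]
    Split: [27, 29] -> [27] and [29]
    Merge: [27] + [29] -> [27, 29]
  Merge: [11] + [27, 29] -> [11, 27, 29]
  Split: [18, 14, 4] -> [18] and [14, 4]
    Split: [14, 4] -> [14] and [4]
    Merge: [14] + [4] -> [4, 14]
  Merge: [18] + [4, 14] -> [4, 14, 18]
Merge: [11, 27, 29] + [4, 14, 18] -> [4, 11, 14, 18, 27, 29]

Final sorted array: [4, 11, 14, 18, 27, 29]

The merge sort proceeds by recursively splitting the array and merging sorted halves.
After all merges, the sorted array is [4, 11, 14, 18, 27, 29].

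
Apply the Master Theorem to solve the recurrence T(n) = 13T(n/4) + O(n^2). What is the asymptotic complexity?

Master Theorem for T(n) = 13T(n/4) + O(n^2):

a = 13, b = 4, c = 2
log_b(a) = log_4(13) = 1.8502

Case 3: c = 2 > log_4(13) = 1.8502
T(n) = O(n^2) = O(n^2)

For T(n) = 13T(n/4) + O(n^2): log_4(13) = 1.8502. This is Case 3 of the Master Theorem (c > log_b(a), work dominated by root), giving O(n^2).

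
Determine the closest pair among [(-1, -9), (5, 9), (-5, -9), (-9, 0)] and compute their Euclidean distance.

Computing all pairwise distances among 4 points:

d((-1, -9), (5, 9)) = 18.9737
d((-1, -9), (-5, -9)) = 4.0 <-- minimum
d((-1, -9), (-9, 0)) = 12.0416
d((5, 9), (-5, -9)) = 20.5913
d((5, 9), (-9, 0)) = 16.6433
d((-5, -9), (-9, 0)) = 9.8489

Closest pair: (-1, -9) and (-5, -9) with distance 4.0

The closest pair is (-1, -9) and (-5, -9) with Euclidean distance 4.0. For 4 points, brute-force pairwise comparison is shown above. For large n, the divide-and-conquer algorithm (sort by x, recurse on halves, check the dividing strip) achieves O(n log n).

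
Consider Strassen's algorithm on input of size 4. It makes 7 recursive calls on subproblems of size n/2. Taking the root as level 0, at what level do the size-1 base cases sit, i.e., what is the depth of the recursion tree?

For divide and conquer with division factor 2:

Problem sizes at each level:
Level 0: 4
Level 1: 2
Level 2: 1

The root is level 0 and the size-1 base case is level 2 (the tree spans levels 0 through 2, i.e. 3 levels counting the root), so the depth is the number of divisions: log_2(4) = 2

The recursion tree depth is log_2(4) = 2. At each level, the problem size is divided by 2, so it takes 2 divisions to reduce to a base case of size 1. The algorithm makes 7 recursive calls at each level.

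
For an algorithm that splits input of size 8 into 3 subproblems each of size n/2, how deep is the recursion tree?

For divide and conquer with division factor 2:

Problem sizes at each level:
Level 0: 8
Level 1: 4
Level 2: 2
Level 3: 1

The root is level 0 and the size-1 base case is level 3 (the tree spans levels 0 through 3, i.e. 4 levels counting the root), so the depth is the number of divisions: log_2(8) = 3

The recursion tree depth is log_2(8) = 3. At each level, the problem size is divided by 2, so it takes 3 divisions to reduce to a base case of size 1. The algorithm makes 3 recursive calls at each level.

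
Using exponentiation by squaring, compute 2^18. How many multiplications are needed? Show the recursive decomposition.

Computing 2^18 by squaring (build up from 2^1; each line after the first costs one multiplication):

2^1 = 2
2^2 = (2^1)^2 = 2^2 = 4
2^4 = (2^2)^2 = 4^2 = 16
2^8 = (2^4)^2 = 16^2 = 256
2^9 = 2 * 2^8 = 2 * 256 = 512
2^18 = (2^9)^2 = 512^2 = 262144

Result: 262144
Multiplications needed: 5 (5 lines after 2^1)

2^18 = 262144. Using exponentiation by squaring, this requires 5 multiplications. The key idea: if the exponent is even, square the half-power; if odd, multiply by the base once.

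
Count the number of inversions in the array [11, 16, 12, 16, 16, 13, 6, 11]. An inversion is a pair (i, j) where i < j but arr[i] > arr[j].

Finding inversions in [11, 16, 12, 16, 16, 13, 6, 11]:

(0, 6): arr[0]=11 > arr[6]=6
(1, 2): arr[1]=16 > arr[2]=12
(1, 5): arr[1]=16 > arr[5]=13
(1, 6): arr[1]=16 > arr[6]=6
(1, 7): arr[1]=16 > arr[7]=11
(2, 6): arr[2]=12 > arr[6]=6
(2, 7): arr[2]=12 > arr[7]=11
(3, 5): arr[3]=16 > arr[5]=13
(3, 6): arr[3]=16 > arr[6]=6
(3, 7): arr[3]=16 > arr[7]=11
(4, 5): arr[4]=16 > arr[5]=13
(4, 6): arr[4]=16 > arr[6]=6
(4, 7): arr[4]=16 > arr[7]=11
(5, 6): arr[5]=13 > arr[6]=6
(5, 7): arr[5]=13 > arr[7]=11

Total inversions: 15

The array has 15 inversion(s): (0,6), (1,2), (1,5), (1,6), (1,7), (2,6), (2,7), (3,5), (3,6), (3,7), (4,5), (4,6), (4,7), (5,6), (5,7). Each pair (i,j) satisfies i < j and arr[i] > arr[j].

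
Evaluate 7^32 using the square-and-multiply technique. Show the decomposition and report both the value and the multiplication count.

Computing 7^32 by squaring (build up from 7^1; each line after the first costs one multiplication):

7^1 = 7
7^2 = (7^1)^2 = 7^2 = 49
7^4 = (7^2)^2 = 49^2 = 2401
7^8 = (7^4)^2 = 2401^2 = 5764801
7^16 = (7^8)^2 = 5764801^2 = 33232930569601
7^32 = (7^16)^2 = 33232930569601^2 = 1104427674243920646305299201

Result: 1104427674243920646305299201
Multiplications needed: 5 (5 lines after 7^1)

7^32 = 1104427674243920646305299201. Using exponentiation by squaring, this requires 5 multiplications. The key idea: if the exponent is even, square the half-power; if odd, multiply by the base once.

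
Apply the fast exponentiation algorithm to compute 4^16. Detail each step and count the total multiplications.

Computing 4^16 by squaring (build up from 4^1; each line after the first costs one multiplication):

4^1 = 4
4^2 = (4^1)^2 = 4^2 = 16
4^4 = (4^2)^2 = 16^2 = 256
4^8 = (4^4)^2 = 256^2 = 65536
4^16 = (4^8)^2 = 65536^2 = 4294967296

Result: 4294967296
Multiplications needed: 4 (4 lines after 4^1)

4^16 = 4294967296. Using exponentiation by squaring, this requires 4 multiplications. The key idea: if the exponent is even, square the half-power; if odd, multiply by the base once.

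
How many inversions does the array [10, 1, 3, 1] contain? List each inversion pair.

Finding inversions in [10, 1, 3, 1]:

(0, 1): arr[0]=10 > arr[1]=1
(0, 2): arr[0]=10 > arr[2]=3
(0, 3): arr[0]=10 > arr[3]=1
(2, 3): arr[2]=3 > arr[3]=1

Total inversions: 4

The array has 4 inversion(s): (0,1), (0,2), (0,3), (2,3). Each pair (i,j) satisfies i < j and arr[i] > arr[j].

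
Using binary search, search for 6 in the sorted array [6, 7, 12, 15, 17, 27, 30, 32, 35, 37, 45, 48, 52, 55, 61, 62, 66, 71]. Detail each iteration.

Binary search for 6 in [6, 7, 12, 15, 17, 27, 30, 32, 35, 37, 45, 48, 52, 55, 61, 62, 66, 71]:

lo=0, hi=17, mid=8, arr[mid]=35 -> 35 > 6, search left half
lo=0, hi=7, mid=3, arr[mid]=15 -> 15 > 6, search left half
lo=0, hi=2, mid=1, arr[mid]=7 -> 7 > 6, search left half
lo=0, hi=0, mid=0, arr[mid]=6 -> Found target at index 0!

Binary search finds 6 at index 0 after 4 comparisons. The search repeatedly halves the search space by comparing with the middle element.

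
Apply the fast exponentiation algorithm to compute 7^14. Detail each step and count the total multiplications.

Computing 7^14 by squaring (build up from 7^1; each line after the first costs one multiplication):

7^1 = 7
7^2 = (7^1)^2 = 7^2 = 49
7^3 = 7 * 7^2 = 7 * 49 = 343
7^6 = (7^3)^2 = 343^2 = 117649
7^7 = 7 * 7^6 = 7 * 117649 = 823543
7^14 = (7^7)^2 = 823543^2 = 678223072849

Result: 678223072849
Multiplications needed: 5 (5 lines after 7^1)

7^14 = 678223072849. Using exponentiation by squaring, this requires 5 multiplications. The key idea: if the exponent is even, square the half-power; if odd, multiply by the base once.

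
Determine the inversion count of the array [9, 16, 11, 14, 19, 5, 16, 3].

Finding inversions in [9, 16, 11, 14, 19, 5, 16, 3]:

(0, 5): arr[0]=9 > arr[5]=5
(0, 7): arr[0]=9 > arr[7]=3
(1, 2): arr[1]=16 > arr[2]=11
(1, 3): arr[1]=16 > arr[3]=14
(1, 5): arr[1]=16 > arr[5]=5
(1, 7): arr[1]=16 > arr[7]=3
(2, 5): arr[2]=11 > arr[5]=5
(2, 7): arr[2]=11 > arr[7]=3
(3, 5): arr[3]=14 > arr[5]=5
(3, 7): arr[3]=14 > arr[7]=3
(4, 5): arr[4]=19 > arr[5]=5
(4, 6): arr[4]=19 > arr[6]=16
(4, 7): arr[4]=19 > arr[7]=3
(5, 7): arr[5]=5 > arr[7]=3
(6, 7): arr[6]=16 > arr[7]=3

Total inversions: 15

The array has 15 inversion(s): (0,5), (0,7), (1,2), (1,3), (1,5), (1,7), (2,5), (2,7), (3,5), (3,7), (4,5), (4,6), (4,7), (5,7), (6,7). Each pair (i,j) satisfies i < j and arr[i] > arr[j].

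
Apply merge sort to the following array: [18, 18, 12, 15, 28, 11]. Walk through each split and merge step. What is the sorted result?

Merge sort trace:

Split: [18, 18, 12, 15, 28, 11] -> [18, 18, 12] and [15, 28, 11]
  Split: [18, 18, 12] -> [18] and [18, 12]
    Split: [18, 12] -> [18] and [12]
    Merge: [18] + [12] -> [12, 18]
  Merge: [18] + [12, 18] -> [12, 18, 18]
  Split: [15, 28, 11] -> [15] and [28, 11]
    Split: [28, 11] -> [28] and [11]
    Merge: [28] + [11] -> [11, 28]
  Merge: [15] + [11, 28] -> [11, 15, 28]
Merge: [12, 18, 18] + [11, 15, 28] -> [11, 12, 15, 18, 18, 28]

Final sorted array: [11, 12, 15, 18, 18, 28]

The merge sort proceeds by recursively splitting the array and merging sorted halves.
After all merges, the sorted array is [11, 12, 15, 18, 18, 28].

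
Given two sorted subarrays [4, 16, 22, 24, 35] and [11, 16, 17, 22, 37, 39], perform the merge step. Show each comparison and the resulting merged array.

Merging process:

Compare 4 vs 11: take 4 from left. Merged: [4]
Compare 16 vs 11: take 11 from right. Merged: [4, 11]
Compare 16 vs 16: take 16 from left. Merged: [4, 11, 16]
Compare 22 vs 16: take 16 from right. Merged: [4, 11, 16, 16]
Compare 22 vs 17: take 17 from right. Merged: [4, 11, 16, 16, 17]
Compare 22 vs 22: take 22 from left. Merged: [4, 11, 16, 16, 17, 22]
Compare 24 vs 22: take 22 from right. Merged: [4, 11, 16, 16, 17, 22, 22]
Compare 24 vs 37: take 24 from left. Merged: [4, 11, 16, 16, 17, 22, 22, 24]
Compare 35 vs 37: take 35 from left. Merged: [4, 11, 16, 16, 17, 22, 22, 24, 35]
Append remaining from right: [37, 39]. Merged: [4, 11, 16, 16, 17, 22, 22, 24, 35, 37, 39]

Final merged array: [4, 11, 16, 16, 17, 22, 22, 24, 35, 37, 39]
Total comparisons: 9

The merged array is [4, 11, 16, 16, 17, 22, 22, 24, 35, 37, 39], requiring 9 comparisons. The merge step runs in O(n) time where n is the total number of elements.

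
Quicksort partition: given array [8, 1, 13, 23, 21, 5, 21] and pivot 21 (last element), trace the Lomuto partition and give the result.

Lomuto partition with pivot = 21:

Initial array: [8, 1, 13, 23, 21, 5, 21]

arr[0]=8 <= 21: swap with position 0, array becomes [8, 1, 13, 23, 21, 5, 21]
arr[1]=1 <= 21: swap with position 1, array becomes [8, 1, 13, 23, 21, 5, 21]
arr[2]=13 <= 21: swap with position 2, array becomes [8, 1, 13, 23, 21, 5, 21]
arr[3]=23 > 21: no swap
arr[4]=21 <= 21: swap with position 3, array becomes [8, 1, 13, 21, 23, 5, 21]
arr[5]=5 <= 21: swap with position 4, array becomes [8, 1, 13, 21, 5, 23, 21]

Place pivot at position 5: [8, 1, 13, 21, 5, 21, 23]
Pivot position: 5

After partitioning with pivot 21, the array becomes [8, 1, 13, 21, 5, 21, 23]. The pivot is placed at index 5. All elements to the left of the pivot are <= 21, and all elements to the right are > 21.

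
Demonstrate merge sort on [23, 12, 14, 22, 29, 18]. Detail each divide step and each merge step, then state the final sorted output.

Merge sort trace:

Split: [23, 12, 14, 22, 29, 18] -> [23, 12, 14] and [22, 29, 18]
  Split: [23, 12, 14] -> [23] and [12, 14]
    Split: [12, 14] -> [12] and [14]
    Merge: [12] + [14] -> [12, 14]
  Merge: [23] + [12, 14] -> [12, 14, 23]
  Split: [22, 29, 18] -> [22] and [29, 18]
    Split: [29, 18] -> [29] and [18]
    Merge: [29] + [18] -> [18, 29]
  Merge: [22] + [18, 29] -> [18, 22, 29]
Merge: [12, 14, 23] + [18, 22, 29] -> [12, 14, 18, 22, 23, 29]

Final sorted array: [12, 14, 18, 22, 23, 29]

The merge sort proceeds by recursively splitting the array and merging sorted halves.
After all merges, the sorted array is [12, 14, 18, 22, 23, 29].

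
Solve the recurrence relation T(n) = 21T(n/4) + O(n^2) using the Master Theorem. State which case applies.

Master Theorem for T(n) = 21T(n/4) + O(n^2):

a = 21, b = 4, c = 2
log_b(a) = log_4(21) = 2.1962

Case 1: c = 2 < log_4(21) = 2.1962
T(n) = O(n^(log_4 21))

For T(n) = 21T(n/4) + O(n^2): log_4(21) = 2.1962. This is Case 1 of the Master Theorem (c < log_b(a), work dominated by leaves), giving O(n^(log_4 21)).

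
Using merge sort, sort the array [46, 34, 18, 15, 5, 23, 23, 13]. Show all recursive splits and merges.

Merge sort trace:

Split: [46, 34, 18, 15, 5, 23, 23, 13] -> [46, 34, 18, 15] and [5, 23, 23, 13]
  Split: [46, 34, 18, 15] -> [46, 34] and [18, 15]
    Split: [46, 34] -> [46] and [34]
    Merge: [46] + [34] -> [34, 46]
    Split: [18, 15] -> [18] and [15]
    Merge: [18] + [15] -> [15, 18]
  Merge: [34, 46] + [15, 18] -> [15, 18, 34, 46]
  Split: [5, 23, 23, 13] -> [5, 23] and [23, 13]
    Split: [5, 23] -> [5] and [23]
    Merge: [5] + [23] -> [5, 23]
    Split: [23, 13] -> [23] and [13]
    Merge: [23] + [13] -> [13, 23]
  Merge: [5, 23] + [13, 23] -> [5, 13, 23, 23]
Merge: [15, 18, 34, 46] + [5, 13, 23, 23] -> [5, 13, 15, 18, 23, 23, 34, 46]

Final sorted array: [5, 13, 15, 18, 23, 23, 34, 46]

The merge sort proceeds by recursively splitting the array and merging sorted halves.
After all merges, the sorted array is [5, 13, 15, 18, 23, 23, 34, 46].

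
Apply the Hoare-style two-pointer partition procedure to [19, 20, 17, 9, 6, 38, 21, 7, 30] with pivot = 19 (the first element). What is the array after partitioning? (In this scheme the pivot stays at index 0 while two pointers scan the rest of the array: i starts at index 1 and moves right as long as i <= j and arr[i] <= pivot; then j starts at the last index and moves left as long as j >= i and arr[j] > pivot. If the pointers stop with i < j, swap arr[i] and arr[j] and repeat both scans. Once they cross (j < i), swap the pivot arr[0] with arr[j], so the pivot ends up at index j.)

Hoare-style two-pointer partition with pivot = 19:

Initial array: [19, 20, 17, 9, 6, 38, 21, 7, 30]

Pointers start at i = 1, j = 8.
i stops at index 1 (arr[1]=20 > 19), j stops at index 7 (arr[7]=7 <= 19): swap arr[1] and arr[7], array becomes [19, 7, 17, 9, 6, 38, 21, 20, 30]
i ends at 5, j ends at 4: the pointers have crossed (j < i), so scanning stops.

Swap pivot arr[0] with arr[4] to place pivot at position 4: [6, 7, 17, 9, 19, 38, 21, 20, 30]
Pivot position: 4

After partitioning with pivot 19, the array becomes [6, 7, 17, 9, 19, 38, 21, 20, 30]. The pivot is placed at index 4. All elements to the left of the pivot are <= 19, and all elements to the right are > 19.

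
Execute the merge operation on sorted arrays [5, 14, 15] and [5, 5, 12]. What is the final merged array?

Merging process:

Compare 5 vs 5: take 5 from left. Merged: [5]
Compare 14 vs 5: take 5 from right. Merged: [5, 5]
Compare 14 vs 5: take 5 from right. Merged: [5, 5, 5]
Compare 14 vs 12: take 12 from right. Merged: [5, 5, 5, 12]
Append remaining from left: [14, 15]. Merged: [5, 5, 5, 12, 14, 15]

Final merged array: [5, 5, 5, 12, 14, 15]
Total comparisons: 4

The merged array is [5, 5, 5, 12, 14, 15], requiring 4 comparisons. The merge step runs in O(n) time where n is the total number of elements.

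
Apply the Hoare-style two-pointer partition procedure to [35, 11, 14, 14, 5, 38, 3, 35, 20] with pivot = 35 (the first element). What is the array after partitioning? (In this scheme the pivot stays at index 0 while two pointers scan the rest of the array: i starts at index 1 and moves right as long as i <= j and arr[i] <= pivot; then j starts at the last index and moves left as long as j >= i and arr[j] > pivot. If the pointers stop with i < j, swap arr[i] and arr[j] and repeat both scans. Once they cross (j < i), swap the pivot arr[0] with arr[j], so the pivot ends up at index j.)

Hoare-style two-pointer partition with pivot = 35:

Initial array: [35, 11, 14, 14, 5, 38, 3, 35, 20]

Pointers start at i = 1, j = 8.
i stops at index 5 (arr[5]=38 > 35), j stops at index 8 (arr[8]=20 <= 35): swap arr[5] and arr[8], array becomes [35, 11, 14, 14, 5, 20, 3, 35, 38]
i ends at 8, j ends at 7: the pointers have crossed (j < i), so scanning stops.

Swap pivot arr[0] with arr[7] to place pivot at position 7: [35, 11, 14, 14, 5, 20, 3, 35, 38]
Pivot position: 7

After partitioning with pivot 35, the array becomes [35, 11, 14, 14, 5, 20, 3, 35, 38]. The pivot is placed at index 7. All elements to the left of the pivot are <= 35, and all elements to the right are > 35.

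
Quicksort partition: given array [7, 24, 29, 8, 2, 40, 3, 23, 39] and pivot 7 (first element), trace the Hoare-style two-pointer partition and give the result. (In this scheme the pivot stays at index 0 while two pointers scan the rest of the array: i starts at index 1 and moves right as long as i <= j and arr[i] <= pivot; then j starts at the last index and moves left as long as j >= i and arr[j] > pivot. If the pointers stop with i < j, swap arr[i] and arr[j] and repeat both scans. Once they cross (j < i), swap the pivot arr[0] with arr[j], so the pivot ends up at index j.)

Hoare-style two-pointer partition with pivot = 7:

Initial array: [7, 24, 29, 8, 2, 40, 3, 23, 39]

Pointers start at i = 1, j = 8.
i stops at index 1 (arr[1]=24 > 7), j stops at index 6 (arr[6]=3 <= 7): swap arr[1] and arr[6], array becomes [7, 3, 29, 8, 2, 40, 24, 23, 39]
i stops at index 2 (arr[2]=29 > 7), j stops at index 4 (arr[4]=2 <= 7): swap arr[2] and arr[4], array becomes [7, 3, 2, 8, 29, 40, 24, 23, 39]
i ends at 3, j ends at 2: the pointers have crossed (j < i), so scanning stops.

Swap pivot arr[0] with arr[2] to place pivot at position 2: [2, 3, 7, 8, 29, 40, 24, 23, 39]
Pivot position: 2

After partitioning with pivot 7, the array becomes [2, 3, 7, 8, 29, 40, 24, 23, 39]. The pivot is placed at index 2. All elements to the left of the pivot are <= 7, and all elements to the right are > 7.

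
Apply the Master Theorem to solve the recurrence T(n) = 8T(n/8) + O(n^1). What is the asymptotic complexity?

Master Theorem for T(n) = 8T(n/8) + O(n^1):

a = 8, b = 8, c = 1
log_b(a) = log_8(8) = 1.0000

Case 2: c = 1 = log_8(8) = 1.0000
T(n) = O(n^1 log n) = O(n log n)

For T(n) = 8T(n/8) + O(n^1): log_8(8) = 1.0000. This is Case 2 of the Master Theorem (c = log_b(a), equal work at all levels), giving O(n log n).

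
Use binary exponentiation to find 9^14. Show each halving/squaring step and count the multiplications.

Computing 9^14 by squaring (build up from 9^1; each line after the first costs one multiplication):

9^1 = 9
9^2 = (9^1)^2 = 9^2 = 81
9^3 = 9 * 9^2 = 9 * 81 = 729
9^6 = (9^3)^2 = 729^2 = 531441
9^7 = 9 * 9^6 = 9 * 531441 = 4782969
9^14 = (9^7)^2 = 4782969^2 = 22876792454961

Result: 22876792454961
Multiplications needed: 5 (5 lines after 9^1)

9^14 = 22876792454961. Using exponentiation by squaring, this requires 5 multiplications. The key idea: if the exponent is even, square the half-power; if odd, multiply by the base once.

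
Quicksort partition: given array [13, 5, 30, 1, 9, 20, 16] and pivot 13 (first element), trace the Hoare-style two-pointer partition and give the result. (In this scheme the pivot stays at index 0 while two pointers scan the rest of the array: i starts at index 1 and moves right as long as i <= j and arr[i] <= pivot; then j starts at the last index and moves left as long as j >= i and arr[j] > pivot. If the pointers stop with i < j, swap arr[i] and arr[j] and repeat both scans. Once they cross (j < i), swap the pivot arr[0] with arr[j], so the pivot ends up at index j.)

Hoare-style two-pointer partition with pivot = 13:

Initial array: [13, 5, 30, 1, 9, 20, 16]

Pointers start at i = 1, j = 6.
i stops at index 2 (arr[2]=30 > 13), j stops at index 4 (arr[4]=9 <= 13): swap arr[2] and arr[4], array becomes [13, 5, 9, 1, 30, 20, 16]
i ends at 4, j ends at 3: the pointers have crossed (j < i), so scanning stops.

Swap pivot arr[0] with arr[3] to place pivot at position 3: [1, 5, 9, 13, 30, 20, 16]
Pivot position: 3

After partitioning with pivot 13, the array becomes [1, 5, 9, 13, 30, 20, 16]. The pivot is placed at index 3. All elements to the left of the pivot are <= 13, and all elements to the right are > 13.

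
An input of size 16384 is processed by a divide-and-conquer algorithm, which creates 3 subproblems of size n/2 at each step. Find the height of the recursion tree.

For divide and conquer with division factor 2:

Problem sizes at each level:
Level 0: 16384
Level 1: 8192
Level 2: 4096
Level 3: 2048
Level 4: 1024
Level 5: 512
Level 6: 256
Level 7: 128
Level 8: 64
Level 9: 32
Level 10: 16
Level 11: 8
Level 12: 4
Level 13: 2
Level 14: 1

The root is level 0 and the size-1 base case is level 14 (the tree spans levels 0 through 14, i.e. 15 levels counting the root), so the depth is the number of divisions: log_2(16384) = 14

The recursion tree depth is log_2(16384) = 14. At each level, the problem size is divided by 2, so it takes 14 divisions to reduce to a base case of size 1. The algorithm makes 3 recursive calls at each level.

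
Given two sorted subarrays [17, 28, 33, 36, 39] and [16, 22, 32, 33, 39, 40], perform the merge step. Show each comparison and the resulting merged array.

Merging process:

Compare 17 vs 16: take 16 from right. Merged: [16]
Compare 17 vs 22: take 17 from left. Merged: [16, 17]
Compare 28 vs 22: take 22 from right. Merged: [16, 17, 22]
Compare 28 vs 32: take 28 from left. Merged: [16, 17, 22, 28]
Compare 33 vs 32: take 32 from right. Merged: [16, 17, 22, 28, 32]
Compare 33 vs 33: take 33 from left. Merged: [16, 17, 22, 28, 32, 33]
Compare 36 vs 33: take 33 from right. Merged: [16, 17, 22, 28, 32, 33, 33]
Compare 36 vs 39: take 36 from left. Merged: [16, 17, 22, 28, 32, 33, 33, 36]
Compare 39 vs 39: take 39 from left. Merged: [16, 17, 22, 28, 32, 33, 33, 36, 39]
Append remaining from right: [39, 40]. Merged: [16, 17, 22, 28, 32, 33, 33, 36, 39, 39, 40]

Final merged array: [16, 17, 22, 28, 32, 33, 33, 36, 39, 39, 40]
Total comparisons: 9

The merged array is [16, 17, 22, 28, 32, 33, 33, 36, 39, 39, 40], requiring 9 comparisons. The merge step runs in O(n) time where n is the total number of elements.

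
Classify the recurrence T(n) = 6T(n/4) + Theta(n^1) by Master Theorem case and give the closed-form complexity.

Master Theorem for T(n) = 6T(n/4) + O(n^1):

a = 6, b = 4, c = 1
log_b(a) = log_4(6) = 1.2925

Case 1: c = 1 < log_4(6) = 1.2925
T(n) = O(n^(log_4 6))

For T(n) = 6T(n/4) + O(n^1): log_4(6) = 1.2925. This is Case 1 of the Master Theorem (c < log_b(a), work dominated by leaves), giving O(n^(log_4 6)).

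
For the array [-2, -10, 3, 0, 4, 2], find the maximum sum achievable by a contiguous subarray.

Using Kadane's algorithm on [-2, -10, 3, 0, 4, 2]:

Scanning through the array:
Position 1 (value -10): max_ending_here = -10, max_so_far = -2
Position 2 (value 3): max_ending_here = 3, max_so_far = 3
Position 3 (value 0): max_ending_here = 3, max_so_far = 3
Position 4 (value 4): max_ending_here = 7, max_so_far = 7
Position 5 (value 2): max_ending_here = 9, max_so_far = 9

Maximum subarray: [3, 0, 4, 2]
Maximum sum: 9

The maximum subarray is [3, 0, 4, 2] with sum 9. This subarray runs from index 2 to index 5.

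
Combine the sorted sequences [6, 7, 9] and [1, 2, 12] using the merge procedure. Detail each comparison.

Merging process:

Compare 6 vs 1: take 1 from right. Merged: [1]
Compare 6 vs 2: take 2 from right. Merged: [1, 2]
Compare 6 vs 12: take 6 from left. Merged: [1, 2, 6]
Compare 7 vs 12: take 7 from left. Merged: [1, 2, 6, 7]
Compare 9 vs 12: take 9 from left. Merged: [1, 2, 6, 7, 9]
Append remaining from right: [12]. Merged: [1, 2, 6, 7, 9, 12]

Final merged array: [1, 2, 6, 7, 9, 12]
Total comparisons: 5

The merged array is [1, 2, 6, 7, 9, 12], requiring 5 comparisons. The merge step runs in O(n) time where n is the total number of elements.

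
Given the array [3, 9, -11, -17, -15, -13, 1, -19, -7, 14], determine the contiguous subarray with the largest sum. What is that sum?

Using Kadane's algorithm on [3, 9, -11, -17, -15, -13, 1, -19, -7, 14]:

Scanning through the array:
Position 1 (value 9): max_ending_here = 12, max_so_far = 12
Position 2 (value -11): max_ending_here = 1, max_so_far = 12
Position 3 (value -17): max_ending_here = -16, max_so_far = 12
Position 4 (value -15): max_ending_here = -15, max_so_far = 12
Position 5 (value -13): max_ending_here = -13, max_so_far = 12
Position 6 (value 1): max_ending_here = 1, max_so_far = 12
Position 7 (value -19): max_ending_here = -18, max_so_far = 12
Position 8 (value -7): max_ending_here = -7, max_so_far = 12
Position 9 (value 14): max_ending_here = 14, max_so_far = 14

Maximum subarray: [14]
Maximum sum: 14

The maximum subarray is [14] with sum 14. This subarray runs from index 9 to index 9.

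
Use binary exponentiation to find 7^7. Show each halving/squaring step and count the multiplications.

Computing 7^7 by squaring (build up from 7^1; each line after the first costs one multiplication):

7^1 = 7
7^2 = (7^1)^2 = 7^2 = 49
7^3 = 7 * 7^2 = 7 * 49 = 343
7^6 = (7^3)^2 = 343^2 = 117649
7^7 = 7 * 7^6 = 7 * 117649 = 823543

Result: 823543
Multiplications needed: 4 (4 lines after 7^1)

7^7 = 823543. Using exponentiation by squaring, this requires 4 multiplications. The key idea: if the exponent is even, square the half-power; if odd, multiply by the base once.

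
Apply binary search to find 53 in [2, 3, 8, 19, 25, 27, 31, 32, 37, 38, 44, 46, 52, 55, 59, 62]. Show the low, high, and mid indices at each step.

Binary search for 53 in [2, 3, 8, 19, 25, 27, 31, 32, 37, 38, 44, 46, 52, 55, 59, 62]:

lo=0, hi=15, mid=7, arr[mid]=32 -> 32 < 53, search right half
lo=8, hi=15, mid=11, arr[mid]=46 -> 46 < 53, search right half
lo=12, hi=15, mid=13, arr[mid]=55 -> 55 > 53, search left half
lo=12, hi=12, mid=12, arr[mid]=52 -> 52 < 53, search right half
lo=13 > hi=12, target 53 not found

Binary search determines that 53 is not in the array after 4 comparisons. The search space was exhausted without finding the target.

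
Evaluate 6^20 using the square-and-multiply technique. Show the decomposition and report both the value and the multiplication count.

Computing 6^20 by squaring (build up from 6^1; each line after the first costs one multiplication):

6^1 = 6
6^2 = (6^1)^2 = 6^2 = 36
6^4 = (6^2)^2 = 36^2 = 1296
6^5 = 6 * 6^4 = 6 * 1296 = 7776
6^10 = (6^5)^2 = 7776^2 = 60466176
6^20 = (6^10)^2 = 60466176^2 = 3656158440062976

Result: 3656158440062976
Multiplications needed: 5 (5 lines after 6^1)

6^20 = 3656158440062976. Using exponentiation by squaring, this requires 5 multiplications. The key idea: if the exponent is even, square the half-power; if odd, multiply by the base once.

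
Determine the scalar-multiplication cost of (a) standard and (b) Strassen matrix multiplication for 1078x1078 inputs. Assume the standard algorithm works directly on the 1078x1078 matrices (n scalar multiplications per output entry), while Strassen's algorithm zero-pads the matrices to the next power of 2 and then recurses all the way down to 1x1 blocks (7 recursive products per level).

Matrix multiplication for 1078x1078 matrices:

Strassen's algorithm requires power-of-2 dimensions. Pad 1078x1078 to 2048x2048 (next power of 2).

Standard algorithm: 1078^3 = 1252726552 multiplications
Strassen's algorithm: 7^(log2(2048)) = 7^11 = 1977326743 multiplications
Difference: 1252726552 - 1977326743 = -724600191 (Strassen uses MORE here due to padding overhead — for small or just-over-power-of-2 n, padding can outweigh the per-level savings)

Standard: 1252726552 multiplications (1078^3). Strassen: 1977326743 multiplications (7^11, after padding to 2048x2048). Strassen reduces 8 recursive multiplications to 7 at each level.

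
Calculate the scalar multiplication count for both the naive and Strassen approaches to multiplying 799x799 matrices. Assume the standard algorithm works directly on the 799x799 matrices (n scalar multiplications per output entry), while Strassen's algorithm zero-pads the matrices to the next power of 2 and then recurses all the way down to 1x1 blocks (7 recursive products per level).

Matrix multiplication for 799x799 matrices:

Strassen's algorithm requires power-of-2 dimensions. Pad 799x799 to 1024x1024 (next power of 2).

Standard algorithm: 799^3 = 510082399 multiplications
Strassen's algorithm: 7^(log2(1024)) = 7^10 = 282475249 multiplications
Savings: 510082399 - 282475249 = 227607150 multiplications

Standard: 510082399 multiplications (799^3). Strassen: 282475249 multiplications (7^10, after padding to 1024x1024). Strassen reduces 8 recursive multiplications to 7 at each level.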